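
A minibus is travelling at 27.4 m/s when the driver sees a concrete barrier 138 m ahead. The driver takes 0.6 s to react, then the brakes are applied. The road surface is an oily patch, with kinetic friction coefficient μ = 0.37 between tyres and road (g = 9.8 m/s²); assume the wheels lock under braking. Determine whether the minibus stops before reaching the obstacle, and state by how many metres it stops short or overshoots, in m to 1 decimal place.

Yes — it stops 18.0 m short of the obstacle

a = μg = 0.37 × 9.8 = 3.626 m/s².
Reaction distance = 27.4000 × 0.6 = 16.440 m.
Braking distance = v²/(2a) = 750.760 / 7.252 = 103.525 m.
Total stopping distance = 16.440 + 103.525 = 119.965 m, vs 138 m available — it stops with 138 − 119.965 = 18.035 m to spare.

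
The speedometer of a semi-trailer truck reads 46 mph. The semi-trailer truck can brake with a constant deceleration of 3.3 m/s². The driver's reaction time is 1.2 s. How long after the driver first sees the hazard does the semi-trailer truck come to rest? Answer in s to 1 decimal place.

Total time ≈ 7.4 s

46 mph × 0.44704 = 20.5638 m/s.
Braking time = v/a = 20.5638 / 3.300 = 6.231 s.
Total = 1.2 + 6.231 = 7.431 s.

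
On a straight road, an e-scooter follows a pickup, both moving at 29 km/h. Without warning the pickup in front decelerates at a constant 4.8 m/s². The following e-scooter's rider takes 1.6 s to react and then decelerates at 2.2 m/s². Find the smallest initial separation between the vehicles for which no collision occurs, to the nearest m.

Minimum gap ≈ 21 m

29 km/h ÷ 3.6 = 8.0556 m/s.
Leader travels v²/(2a_L) = 64.893 / 9.600 = 6.760 m before stopping.
Follower covers v·t_r = 8.0556 × 1.6 = 12.889 m while reacting, then v²/(2a_F) = 64.893 / 4.400 = 14.748 m while braking, for a total of 12.889 + 14.748 = 27.637 m.
Since a_F ≤ a_L and the follower starts braking later, the follower is never slower than the leader, so the closest approach is when both have stopped.
Minimum gap = 27.637 − 6.760 = 20.877 m.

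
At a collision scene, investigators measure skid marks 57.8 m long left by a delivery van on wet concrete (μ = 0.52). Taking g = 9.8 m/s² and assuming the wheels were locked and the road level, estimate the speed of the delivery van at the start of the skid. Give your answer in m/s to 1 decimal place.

Deceleration a = μg = 0.52 × 9.8 = 5.096 m/s².
v = √(2a·d) = √(2 × 5.096 × 57.8) = √589.098 = 24.2713 m/s.

Initial speed ≈ 24.3 m/s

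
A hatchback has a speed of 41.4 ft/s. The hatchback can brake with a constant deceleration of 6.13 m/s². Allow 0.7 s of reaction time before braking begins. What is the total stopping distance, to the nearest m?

41.4 ft/s × 0.3048 = 12.6187 m/s.
Reaction distance = v·t_r = 12.6187 × 0.7 = 8.833 m.
Braking distance = v²/(2a) = 12.6187² / (2 × 6.130) = 159.232 / 12.260 = 12.988 m.
Total = 8.833 + 12.988 = 21.821 m.

Total stopping distance ≈ 22 m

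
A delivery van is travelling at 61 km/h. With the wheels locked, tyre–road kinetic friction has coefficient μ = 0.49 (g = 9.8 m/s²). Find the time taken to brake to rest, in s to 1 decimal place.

Braking time ≈ 3.5 s

61 km/h ÷ 3.6 = 16.9444 m/s.
a = μg = 0.49 × 9.8 = 4.802 m/s².
Braking time = v/a = 16.9444 / 4.802 = 3.529 s.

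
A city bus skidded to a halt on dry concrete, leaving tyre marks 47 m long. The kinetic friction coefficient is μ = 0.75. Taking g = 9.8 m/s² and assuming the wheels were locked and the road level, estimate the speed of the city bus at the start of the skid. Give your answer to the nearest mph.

Deceleration a = μg = 0.75 × 9.8 = 7.350 m/s².
v = √(2a·d) = √(2 × 7.350 × 47) = √690.900 = 26.2850 m/s.
= 26.2850 ÷ 0.44704 = 58.798 mph.

Initial speed ≈ 59 mph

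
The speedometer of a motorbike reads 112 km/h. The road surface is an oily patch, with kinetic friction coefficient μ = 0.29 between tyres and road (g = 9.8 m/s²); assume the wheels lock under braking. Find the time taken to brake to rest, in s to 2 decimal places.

Braking time ≈ 10.95 s

112 km/h ÷ 3.6 = 31.1111 m/s.
a = μg = 0.29 × 9.8 = 2.842 m/s².
Braking time = v/a = 31.1111 / 2.842 = 10.947 s.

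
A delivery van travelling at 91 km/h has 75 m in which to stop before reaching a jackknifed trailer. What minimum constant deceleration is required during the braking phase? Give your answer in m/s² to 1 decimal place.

91 km/h ÷ 3.6 = 25.2778 m/s.
v² = 2a·d ⇒ a = v²/(2d) = 25.2778² / (2 × 75.000) = 638.967 / 150.000 = 4.2598 m/s².

Required deceleration ≈ 4.3 m/s²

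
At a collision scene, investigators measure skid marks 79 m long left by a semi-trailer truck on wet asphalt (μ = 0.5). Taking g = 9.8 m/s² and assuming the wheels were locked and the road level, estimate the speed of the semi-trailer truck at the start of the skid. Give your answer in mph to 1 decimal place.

Deceleration a = μg = 0.5 × 9.8 = 4.900 m/s².
v = √(2a·d) = √(2 × 4.900 × 79) = √774.200 = 27.8244 m/s.
= 27.8244 ÷ 0.44704 = 62.241 mph.

Initial speed ≈ 62.2 mph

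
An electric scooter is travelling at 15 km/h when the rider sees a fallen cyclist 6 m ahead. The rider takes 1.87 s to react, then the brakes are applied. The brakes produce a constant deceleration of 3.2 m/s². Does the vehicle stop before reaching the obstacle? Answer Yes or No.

No

15 km/h ÷ 3.6 = 4.1667 m/s.
Reaction distance = 4.1667 × 1.87 = 7.792 m.
Braking distance = v²/(2a) = 17.361 / 6.400 = 2.713 m.
Total stopping distance = 7.792 + 2.713 = 10.505 m, vs 6 m available — it cannot stop in time and overshoots by 10.505 − 6 = 4.505 m.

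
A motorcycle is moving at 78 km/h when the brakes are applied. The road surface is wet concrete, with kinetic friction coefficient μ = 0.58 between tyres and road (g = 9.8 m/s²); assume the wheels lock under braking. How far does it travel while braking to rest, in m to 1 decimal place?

Braking distance ≈ 41.3 m

78 km/h ÷ 3.6 = 21.6667 m/s.
a = μg = 0.58 × 9.8 = 5.684 m/s².
Braking distance = v²/(2a) = 21.6667² / (2 × 5.684) = 469.446 / 11.368 = 41.295 m.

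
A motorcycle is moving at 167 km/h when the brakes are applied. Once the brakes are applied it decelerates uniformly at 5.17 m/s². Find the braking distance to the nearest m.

Braking distance ≈ 208 m

167 km/h ÷ 3.6 = 46.3889 m/s.
Braking distance = v²/(2a) = 46.3889² / (2 × 5.170) = 2151.930 / 10.340 = 208.117 m.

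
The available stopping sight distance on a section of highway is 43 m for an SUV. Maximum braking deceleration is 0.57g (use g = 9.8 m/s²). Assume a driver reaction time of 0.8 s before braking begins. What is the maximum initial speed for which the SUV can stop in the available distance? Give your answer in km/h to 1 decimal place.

Maximum speed ≈ 64.4 km/h

a = 0.57 × 9.8 = 5.586 m/s².
Stopping distance: v·t_r + v²/(2a) = 43 with t_r = 0.8 s and a = 5.586 m/s².
So v² + 8.938 v − 480.40 = 0.
Positive root: v = −a·t_r + √((a·t_r)² + 2a·d) = −4.469 + √(19.972 + 480.40) = 17.9000 m/s.
17.9000 m/s × 3.6 = 64.440 km/h.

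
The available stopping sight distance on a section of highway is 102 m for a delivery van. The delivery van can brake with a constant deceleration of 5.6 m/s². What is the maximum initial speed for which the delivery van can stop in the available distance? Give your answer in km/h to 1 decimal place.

Maximum speed ≈ 121.7 km/h

v²/(2a) = d ⇒ v = √(2 × 5.600 × 102) = √1142.40 = 33.7994 m/s.
33.7994 m/s × 3.6 = 121.678 km/h.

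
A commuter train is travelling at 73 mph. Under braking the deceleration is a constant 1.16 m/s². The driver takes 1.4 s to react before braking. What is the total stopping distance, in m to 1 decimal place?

73 mph × 0.44704 = 32.6339 m/s.
Reaction distance = v·t_r = 32.6339 × 1.4 = 45.687 m.
Braking distance = v²/(2a) = 32.6339² / (2 × 1.160) = 1064.971 / 2.320 = 459.039 m.
Total = 45.687 + 459.039 = 504.726 m.

Total stopping distance ≈ 504.7 m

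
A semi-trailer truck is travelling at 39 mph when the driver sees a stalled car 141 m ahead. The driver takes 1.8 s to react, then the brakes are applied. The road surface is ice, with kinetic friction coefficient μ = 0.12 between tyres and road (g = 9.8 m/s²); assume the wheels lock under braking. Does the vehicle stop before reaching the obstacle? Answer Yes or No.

No

39 mph × 0.44704 = 17.4346 m/s.
a = μg = 0.12 × 9.8 = 1.176 m/s².
Reaction distance = 17.4346 × 1.8 = 31.382 m.
Braking distance = v²/(2a) = 303.965 / 2.352 = 129.237 m.
Total stopping distance = 31.382 + 129.237 = 160.619 m, vs 141 m available — it cannot stop in time and overshoots by 160.619 − 141 = 19.619 m.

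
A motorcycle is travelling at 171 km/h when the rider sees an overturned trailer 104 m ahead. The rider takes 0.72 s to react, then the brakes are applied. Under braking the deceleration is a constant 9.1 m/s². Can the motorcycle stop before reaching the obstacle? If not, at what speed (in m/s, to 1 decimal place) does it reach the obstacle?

No — it strikes the obstacle at 31.4 m/s

171 km/h ÷ 3.6 = 47.5000 m/s.
Reaction distance = 47.5000 × 0.72 = 34.200 m.
Braking distance needed to stop: v²/(2a) = 2256.250 / 18.200 = 123.970 m, so total needed = 34.200 + 123.970 = 158.170 m > 104 m — it cannot stop.
Distance remaining when braking begins: 104 − 34.200 = 69.800 m.
v² = v₀² − 2a·d = 2256.250 − 2 × 9.100 × 69.800 = 985.890 m²/s².
v = √985.890 = 31.399 m/s.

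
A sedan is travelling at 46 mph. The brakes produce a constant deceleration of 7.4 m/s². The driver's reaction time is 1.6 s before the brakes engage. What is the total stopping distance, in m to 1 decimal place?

46 mph × 0.44704 = 20.5638 m/s.
Reaction distance = v·t_r = 20.5638 × 1.6 = 32.902 m.
Braking distance = v²/(2a) = 20.5638² / (2 × 7.400) = 422.870 / 14.800 = 28.572 m.
Total = 32.902 + 28.572 = 61.474 m.

Total stopping distance ≈ 61.5 m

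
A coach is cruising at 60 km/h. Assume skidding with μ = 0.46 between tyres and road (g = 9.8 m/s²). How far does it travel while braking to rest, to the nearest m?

60 km/h ÷ 3.6 = 16.6667 m/s.
a = μg = 0.46 × 9.8 = 4.508 m/s².
Braking distance = v²/(2a) = 16.6667² / (2 × 4.508) = 277.779 / 9.016 = 30.810 m.

Braking distance ≈ 31 m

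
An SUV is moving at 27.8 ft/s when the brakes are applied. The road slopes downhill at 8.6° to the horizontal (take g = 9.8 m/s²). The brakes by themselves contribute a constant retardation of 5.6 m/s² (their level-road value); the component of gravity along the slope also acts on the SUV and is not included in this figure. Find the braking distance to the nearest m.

27.8 ft/s × 0.3048 = 8.4734 m/s.
Gravity along the downhill slope reduces the braking deceleration: a_eff = 5.600 − 9.8·sin 8.6° = 5.600 − 1.465 = 4.135 m/s².
Braking distance = v²/(2a) = 8.4734² / (2 × 4.135) = 71.799 / 8.270 = 8.682 m.

Braking distance ≈ 9 m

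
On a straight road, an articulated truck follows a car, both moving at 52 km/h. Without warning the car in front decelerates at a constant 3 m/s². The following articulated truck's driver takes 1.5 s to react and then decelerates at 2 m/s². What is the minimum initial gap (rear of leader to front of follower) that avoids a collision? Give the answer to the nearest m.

Minimum gap ≈ 39 m

52 km/h ÷ 3.6 = 14.4444 m/s.
Leader travels v²/(2a_L) = 208.641 / 6.000 = 34.773 m before stopping.
Follower covers v·t_r = 14.4444 × 1.5 = 21.667 m while reacting, then v²/(2a_F) = 208.641 / 4.000 = 52.160 m while braking, for a total of 21.667 + 52.160 = 73.827 m.
Since a_F ≤ a_L and the follower starts braking later, the follower is never slower than the leader, so the closest approach is when both have stopped.
Minimum gap = 73.827 − 34.773 = 39.054 m.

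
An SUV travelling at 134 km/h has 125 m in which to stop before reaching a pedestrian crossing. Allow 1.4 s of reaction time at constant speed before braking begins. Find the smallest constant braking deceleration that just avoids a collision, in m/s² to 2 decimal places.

134 km/h ÷ 3.6 = 37.2222 m/s.
Distance covered during reaction = 37.2222 × 1.4 = 52.111 m.
Distance available for braking: 125 − 52.111 = 72.889 m.
v² = 2a·d ⇒ a = v²/(2d) = 37.2222² / (2 × 72.889) = 1385.492 / 145.778 = 9.5041 m/s².

Required deceleration ≈ 9.50 m/s²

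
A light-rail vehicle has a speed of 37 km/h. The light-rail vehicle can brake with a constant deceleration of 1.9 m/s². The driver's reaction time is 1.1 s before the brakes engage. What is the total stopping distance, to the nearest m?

37 km/h ÷ 3.6 = 10.2778 m/s.
Reaction distance = v·t_r = 10.2778 × 1.1 = 11.306 m.
Braking distance = v²/(2a) = 10.2778² / (2 × 1.900) = 105.633 / 3.800 = 27.798 m.
Total = 11.306 + 27.798 = 39.104 m.

Total stopping distance ≈ 39 m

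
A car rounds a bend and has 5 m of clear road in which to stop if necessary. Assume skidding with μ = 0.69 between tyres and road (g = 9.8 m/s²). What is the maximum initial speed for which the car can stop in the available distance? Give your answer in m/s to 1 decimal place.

a = μg = 0.69 × 9.8 = 6.762 m/s².
v²/(2a) = d ⇒ v = √(2 × 6.762 × 5) = √67.62 = 8.2231 m/s.

Maximum speed ≈ 8.2 m/s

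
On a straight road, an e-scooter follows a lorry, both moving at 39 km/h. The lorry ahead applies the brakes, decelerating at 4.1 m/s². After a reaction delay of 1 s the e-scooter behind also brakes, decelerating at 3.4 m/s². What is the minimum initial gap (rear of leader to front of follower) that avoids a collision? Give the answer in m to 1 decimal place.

Minimum gap ≈ 13.8 m

39 km/h ÷ 3.6 = 10.8333 m/s.
Leader travels v²/(2a_L) = 117.360 / 8.200 = 14.312 m before stopping.
Follower covers v·t_r = 10.8333 × 1 = 10.833 m while reacting, then v²/(2a_F) = 117.360 / 6.800 = 17.259 m while braking, for a total of 10.833 + 17.259 = 28.092 m.
Since a_F ≤ a_L and the follower starts braking later, the follower is never slower than the leader, so the closest approach is when both have stopped.
Minimum gap = 28.092 − 14.312 = 13.780 m.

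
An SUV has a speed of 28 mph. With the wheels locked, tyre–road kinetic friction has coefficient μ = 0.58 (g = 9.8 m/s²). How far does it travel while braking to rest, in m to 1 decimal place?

28 mph × 0.44704 = 12.5171 m/s.
a = μg = 0.58 × 9.8 = 5.684 m/s².
Braking distance = v²/(2a) = 12.5171² / (2 × 5.684) = 156.678 / 11.368 = 13.782 m.

Braking distance ≈ 13.8 m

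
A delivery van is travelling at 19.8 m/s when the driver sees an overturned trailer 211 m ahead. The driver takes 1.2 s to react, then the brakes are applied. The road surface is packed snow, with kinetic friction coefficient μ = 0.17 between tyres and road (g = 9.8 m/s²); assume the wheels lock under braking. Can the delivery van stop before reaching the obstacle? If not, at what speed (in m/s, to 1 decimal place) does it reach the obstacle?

Yes — it stops about 69.6 m short of the obstacle, so it never reaches it

a = μg = 0.17 × 9.8 = 1.666 m/s².
Reaction distance = 19.8000 × 1.2 = 23.760 m.
Braking distance = v²/(2a) = 392.040 / 3.332 = 117.659 m.
Total stopping distance = 23.760 + 117.659 = 141.419 m, vs 211 m available — it stops with 211 − 141.419 = 69.581 m to spare.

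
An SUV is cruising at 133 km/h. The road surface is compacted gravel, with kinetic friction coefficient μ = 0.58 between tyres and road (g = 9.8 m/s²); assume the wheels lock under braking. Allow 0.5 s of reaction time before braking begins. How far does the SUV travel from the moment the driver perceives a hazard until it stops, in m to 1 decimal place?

Total stopping distance ≈ 138.5 m

133 km/h ÷ 3.6 = 36.9444 m/s.
a = μg = 0.58 × 9.8 = 5.684 m/s².
Reaction distance = v·t_r = 36.9444 × 0.5 = 18.472 m.
Braking distance = v²/(2a) = 36.9444² / (2 × 5.684) = 1364.889 / 11.368 = 120.064 m.
Total = 18.472 + 120.064 = 138.536 m.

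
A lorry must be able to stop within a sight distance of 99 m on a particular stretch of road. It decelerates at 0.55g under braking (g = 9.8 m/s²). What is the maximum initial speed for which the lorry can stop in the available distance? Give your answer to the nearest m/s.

a = 0.55 × 9.8 = 5.390 m/s².
v²/(2a) = d ⇒ v = √(2 × 5.390 × 99) = √1067.22 = 32.6683 m/s.

Maximum speed ≈ 33 m/s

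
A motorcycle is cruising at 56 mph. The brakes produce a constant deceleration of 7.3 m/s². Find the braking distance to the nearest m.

Braking distance ≈ 43 m

56 mph × 0.44704 = 25.0342 m/s.
Braking distance = v²/(2a) = 25.0342² / (2 × 7.300) = 626.711 / 14.600 = 42.925 m.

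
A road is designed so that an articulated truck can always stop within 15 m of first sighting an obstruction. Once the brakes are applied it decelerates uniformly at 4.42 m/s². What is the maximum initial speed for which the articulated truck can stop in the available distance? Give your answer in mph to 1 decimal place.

Maximum speed ≈ 25.8 mph

v²/(2a) = d ⇒ v = √(2 × 4.420 × 15) = √132.60 = 11.5152 m/s.
11.5152 m/s ÷ 0.44704 = 25.759 mph.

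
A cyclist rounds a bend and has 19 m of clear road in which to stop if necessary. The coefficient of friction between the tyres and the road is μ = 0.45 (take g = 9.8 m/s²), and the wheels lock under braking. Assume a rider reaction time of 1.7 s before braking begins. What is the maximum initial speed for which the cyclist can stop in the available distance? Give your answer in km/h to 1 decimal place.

Maximum speed ≈ 26.9 km/h

a = μg = 0.45 × 9.8 = 4.410 m/s².
Stopping distance: v·t_r + v²/(2a) = 19 with t_r = 1.7 s and a = 4.410 m/s².
So v² + 14.994 v − 167.58 = 0.
Positive root: v = −a·t_r + √((a·t_r)² + 2a·d) = −7.497 + √(56.205 + 167.58) = 7.4624 m/s.
7.4624 m/s × 3.6 = 26.865 km/h.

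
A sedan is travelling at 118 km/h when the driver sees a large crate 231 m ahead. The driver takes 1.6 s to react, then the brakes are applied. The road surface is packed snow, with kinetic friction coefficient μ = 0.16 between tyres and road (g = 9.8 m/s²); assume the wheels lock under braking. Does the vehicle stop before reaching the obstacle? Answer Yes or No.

118 km/h ÷ 3.6 = 32.7778 m/s.
a = μg = 0.16 × 9.8 = 1.568 m/s².
Reaction distance = 32.7778 × 1.6 = 52.444 m.
Braking distance = v²/(2a) = 1074.384 / 3.136 = 342.597 m.
Total stopping distance = 52.444 + 342.597 = 395.041 m, vs 231 m available — it cannot stop in time and overshoots by 395.041 − 231 = 164.041 m.

No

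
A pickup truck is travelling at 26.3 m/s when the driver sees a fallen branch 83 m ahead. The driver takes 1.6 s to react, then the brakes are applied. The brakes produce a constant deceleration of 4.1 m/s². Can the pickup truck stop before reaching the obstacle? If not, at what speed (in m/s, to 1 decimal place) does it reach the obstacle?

No — it strikes the obstacle at 18.9 m/s

Reaction distance = 26.3000 × 1.6 = 42.080 m.
Braking distance needed to stop: v²/(2a) = 691.690 / 8.200 = 84.352 m, so total needed = 42.080 + 84.352 = 126.432 m > 83 m — it cannot stop.
Distance remaining when braking begins: 83 − 42.080 = 40.920 m.
v² = v₀² − 2a·d = 691.690 − 2 × 4.100 × 40.920 = 356.146 m²/s².
v = √356.146 = 18.872 m/s.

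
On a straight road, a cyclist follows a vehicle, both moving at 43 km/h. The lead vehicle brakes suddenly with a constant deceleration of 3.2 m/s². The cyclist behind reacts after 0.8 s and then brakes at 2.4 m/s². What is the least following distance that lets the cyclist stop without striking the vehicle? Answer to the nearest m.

43 km/h ÷ 3.6 = 11.9444 m/s.
Leader travels v²/(2a_L) = 142.669 / 6.400 = 22.292 m before stopping.
Follower covers v·t_r = 11.9444 × 0.8 = 9.556 m while reacting, then v²/(2a_F) = 142.669 / 4.800 = 29.723 m while braking, for a total of 9.556 + 29.723 = 39.279 m.
Since a_F ≤ a_L and the follower starts braking later, the follower is never slower than the leader, so the closest approach is when both have stopped.
Minimum gap = 39.279 − 22.292 = 16.987 m.

Minimum gap ≈ 17 m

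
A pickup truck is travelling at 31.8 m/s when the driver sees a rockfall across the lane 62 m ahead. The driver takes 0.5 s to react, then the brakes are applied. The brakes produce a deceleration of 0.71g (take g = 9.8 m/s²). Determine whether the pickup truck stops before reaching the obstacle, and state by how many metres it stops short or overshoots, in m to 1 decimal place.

a = 0.71 × 9.8 = 6.958 m/s².
Reaction distance = 31.8000 × 0.5 = 15.900 m.
Braking distance = v²/(2a) = 1011.240 / 13.916 = 72.667 m.
Total stopping distance = 15.900 + 72.667 = 88.567 m, vs 62 m available — it cannot stop in time and overshoots by 88.567 − 62 = 26.567 m.

No — it overshoots by 26.6 m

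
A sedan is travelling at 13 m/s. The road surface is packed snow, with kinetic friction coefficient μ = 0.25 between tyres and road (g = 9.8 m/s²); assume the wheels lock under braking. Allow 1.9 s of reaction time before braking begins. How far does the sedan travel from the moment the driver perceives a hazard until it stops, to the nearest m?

a = μg = 0.25 × 9.8 = 2.450 m/s².
Reaction distance = v·t_r = 13.0000 × 1.9 = 24.700 m.
Braking distance = v²/(2a) = 13.0000² / (2 × 2.450) = 169.000 / 4.900 = 34.490 m.
Total = 24.700 + 34.490 = 59.190 m.

Total stopping distance ≈ 59 m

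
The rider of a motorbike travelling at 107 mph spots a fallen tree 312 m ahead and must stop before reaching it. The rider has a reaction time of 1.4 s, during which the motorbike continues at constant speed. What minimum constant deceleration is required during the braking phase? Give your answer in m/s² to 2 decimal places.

Required deceleration ≈ 4.67 m/s²

107 mph × 0.44704 = 47.8333 m/s.
Distance covered during reaction = 47.8333 × 1.4 = 66.967 m.
Distance available for braking: 312 − 66.967 = 245.033 m.
v² = 2a·d ⇒ a = v²/(2d) = 47.8333² / (2 × 245.033) = 2288.025 / 490.066 = 4.6688 m/s².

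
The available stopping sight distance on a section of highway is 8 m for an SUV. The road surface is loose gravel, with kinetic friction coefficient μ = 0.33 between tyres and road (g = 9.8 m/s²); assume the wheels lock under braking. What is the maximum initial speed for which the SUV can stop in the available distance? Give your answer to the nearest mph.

a = μg = 0.33 × 9.8 = 3.234 m/s².
v²/(2a) = d ⇒ v = √(2 × 3.234 × 8) = √51.74 = 7.1931 m/s.
7.1931 m/s ÷ 0.44704 = 16.091 mph.

Maximum speed ≈ 16 mph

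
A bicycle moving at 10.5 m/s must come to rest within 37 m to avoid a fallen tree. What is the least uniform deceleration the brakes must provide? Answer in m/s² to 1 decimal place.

Required deceleration ≈ 1.5 m/s²

v² = 2a·d ⇒ a = v²/(2d) = 10.5000² / (2 × 37.000) = 110.250 / 74.000 = 1.4899 m/s².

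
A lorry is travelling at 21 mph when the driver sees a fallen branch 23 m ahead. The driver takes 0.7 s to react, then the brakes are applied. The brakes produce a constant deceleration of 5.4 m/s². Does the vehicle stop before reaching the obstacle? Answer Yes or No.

Yes

21 mph × 0.44704 = 9.3878 m/s.
Reaction distance = 9.3878 × 0.7 = 6.571 m.
Braking distance = v²/(2a) = 88.131 / 10.800 = 8.160 m.
Total stopping distance = 6.571 + 8.160 = 14.731 m, vs 23 m available — it stops with 23 − 14.731 = 8.269 m to spare.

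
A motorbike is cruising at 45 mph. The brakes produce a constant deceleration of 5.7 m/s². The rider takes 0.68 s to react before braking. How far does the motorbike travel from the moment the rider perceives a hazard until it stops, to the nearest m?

45 mph × 0.44704 = 20.1168 m/s.
Reaction distance = v·t_r = 20.1168 × 0.68 = 13.679 m.
Braking distance = v²/(2a) = 20.1168² / (2 × 5.700) = 404.686 / 11.400 = 35.499 m.
Total = 13.679 + 35.499 = 49.178 m.

Total stopping distance ≈ 49 m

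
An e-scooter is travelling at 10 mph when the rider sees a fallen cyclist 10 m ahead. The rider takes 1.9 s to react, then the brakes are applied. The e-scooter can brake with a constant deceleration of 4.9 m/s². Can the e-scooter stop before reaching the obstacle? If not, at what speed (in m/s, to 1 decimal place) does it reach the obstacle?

No — it strikes the obstacle at 2.3 m/s

10 mph × 0.44704 = 4.4704 m/s.
Reaction distance = 4.4704 × 1.9 = 8.494 m.
Braking distance needed to stop: v²/(2a) = 19.984 / 9.800 = 2.039 m, so total needed = 8.494 + 2.039 = 10.533 m > 10 m — it cannot stop.
Distance remaining when braking begins: 10 − 8.494 = 1.506 m.
v² = v₀² − 2a·d = 19.984 − 2 × 4.900 × 1.506 = 5.225 m²/s².
v = √5.225 = 2.286 m/s.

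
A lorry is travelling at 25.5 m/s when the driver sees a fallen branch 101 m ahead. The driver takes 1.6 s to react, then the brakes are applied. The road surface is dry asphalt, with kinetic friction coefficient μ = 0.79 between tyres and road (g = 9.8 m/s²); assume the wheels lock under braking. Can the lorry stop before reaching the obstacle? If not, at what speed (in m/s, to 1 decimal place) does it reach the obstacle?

Yes — it stops about 18.2 m short of the obstacle, so it never reaches it

a = μg = 0.79 × 9.8 = 7.742 m/s².
Reaction distance = 25.5000 × 1.6 = 40.800 m.
Braking distance = v²/(2a) = 650.250 / 15.484 = 41.995 m.
Total stopping distance = 40.800 + 41.995 = 82.795 m, vs 101 m available — it stops with 101 − 82.795 = 18.205 m to spare.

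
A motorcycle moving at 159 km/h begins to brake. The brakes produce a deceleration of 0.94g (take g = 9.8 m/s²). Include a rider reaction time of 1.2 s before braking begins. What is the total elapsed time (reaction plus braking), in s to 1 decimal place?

Total time ≈ 6.0 s

159 km/h ÷ 3.6 = 44.1667 m/s.
a = 0.94 × 9.8 = 9.212 m/s².
Braking time = v/a = 44.1667 / 9.212 = 4.794 s.
Total = 1.2 + 4.794 = 5.994 s.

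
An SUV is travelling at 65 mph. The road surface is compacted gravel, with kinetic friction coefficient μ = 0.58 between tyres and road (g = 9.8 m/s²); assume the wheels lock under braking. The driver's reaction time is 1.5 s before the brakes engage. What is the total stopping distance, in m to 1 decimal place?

Total stopping distance ≈ 117.9 m

65 mph × 0.44704 = 29.0576 m/s.
a = μg = 0.58 × 9.8 = 5.684 m/s².
Reaction distance = v·t_r = 29.0576 × 1.5 = 43.586 m.
Braking distance = v²/(2a) = 29.0576² / (2 × 5.684) = 844.344 / 11.368 = 74.274 m.
Total = 43.586 + 74.274 = 117.860 m.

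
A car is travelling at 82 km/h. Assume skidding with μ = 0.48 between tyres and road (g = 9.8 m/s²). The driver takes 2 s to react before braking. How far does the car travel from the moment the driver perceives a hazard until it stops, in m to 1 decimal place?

Total stopping distance ≈ 100.7 m

82 km/h ÷ 3.6 = 22.7778 m/s.
a = μg = 0.48 × 9.8 = 4.704 m/s².
Reaction distance = v·t_r = 22.7778 × 2 = 45.556 m.
Braking distance = v²/(2a) = 22.7778² / (2 × 4.704) = 518.828 / 9.408 = 55.148 m.
Total = 45.556 + 55.148 = 100.704 m.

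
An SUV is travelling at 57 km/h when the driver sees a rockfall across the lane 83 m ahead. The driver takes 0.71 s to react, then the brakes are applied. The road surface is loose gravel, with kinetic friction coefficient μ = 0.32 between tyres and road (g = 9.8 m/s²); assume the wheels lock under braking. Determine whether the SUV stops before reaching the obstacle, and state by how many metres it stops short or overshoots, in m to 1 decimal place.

Yes — it stops 31.8 m short of the obstacle

57 km/h ÷ 3.6 = 15.8333 m/s.
a = μg = 0.32 × 9.8 = 3.136 m/s².
Reaction distance = 15.8333 × 0.71 = 11.242 m.
Braking distance = v²/(2a) = 250.693 / 6.272 = 39.970 m.
Total stopping distance = 11.242 + 39.970 = 51.212 m, vs 83 m available — it stops with 83 − 51.212 = 31.788 m to spare.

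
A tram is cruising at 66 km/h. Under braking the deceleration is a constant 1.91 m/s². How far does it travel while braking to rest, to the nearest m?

Braking distance ≈ 88 m

66 km/h ÷ 3.6 = 18.3333 m/s.
Braking distance = v²/(2a) = 18.3333² / (2 × 1.910) = 336.110 / 3.820 = 87.987 m.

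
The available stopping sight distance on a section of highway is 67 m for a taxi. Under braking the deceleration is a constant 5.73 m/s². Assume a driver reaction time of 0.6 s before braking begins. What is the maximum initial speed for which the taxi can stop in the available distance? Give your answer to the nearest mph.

Stopping distance: v·t_r + v²/(2a) = 67 with t_r = 0.6 s and a = 5.730 m/s².
So v² + 6.876 v − 767.82 = 0.
Positive root: v = −a·t_r + √((a·t_r)² + 2a·d) = −3.438 + √(11.820 + 767.82) = 24.4840 m/s.
24.4840 m/s ÷ 0.44704 = 54.769 mph.

Maximum speed ≈ 55 mph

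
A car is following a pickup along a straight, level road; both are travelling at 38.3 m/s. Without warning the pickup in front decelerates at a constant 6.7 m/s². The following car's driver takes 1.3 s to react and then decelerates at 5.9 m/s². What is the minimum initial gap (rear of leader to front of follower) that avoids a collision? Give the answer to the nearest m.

Leader travels v²/(2a_L) = 1466.890 / 13.400 = 109.469 m before stopping.
Follower covers v·t_r = 38.3000 × 1.3 = 49.790 m while reacting, then v²/(2a_F) = 1466.890 / 11.800 = 124.313 m while braking, for a total of 49.790 + 124.313 = 174.103 m.
Since a_F ≤ a_L and the follower starts braking later, the follower is never slower than the leader, so the closest approach is when both have stopped.
Minimum gap = 174.103 − 109.469 = 64.634 m.

Minimum gap ≈ 65 m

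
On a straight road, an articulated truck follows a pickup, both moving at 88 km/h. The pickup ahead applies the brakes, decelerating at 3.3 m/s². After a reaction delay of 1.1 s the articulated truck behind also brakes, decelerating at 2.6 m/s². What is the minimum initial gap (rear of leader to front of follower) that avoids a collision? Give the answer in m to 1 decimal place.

88 km/h ÷ 3.6 = 24.4444 m/s.
Leader travels v²/(2a_L) = 597.529 / 6.600 = 90.535 m before stopping.
Follower covers v·t_r = 24.4444 × 1.1 = 26.889 m while reacting, then v²/(2a_F) = 597.529 / 5.200 = 114.909 m while braking, for a total of 26.889 + 114.909 = 141.798 m.
Since a_F ≤ a_L and the follower starts braking later, the follower is never slower than the leader, so the closest approach is when both have stopped.
Minimum gap = 141.798 − 90.535 = 51.263 m.

Minimum gap ≈ 51.3 m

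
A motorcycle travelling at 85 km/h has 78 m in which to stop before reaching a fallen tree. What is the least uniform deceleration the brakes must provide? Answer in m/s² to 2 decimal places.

85 km/h ÷ 3.6 = 23.6111 m/s.
v² = 2a·d ⇒ a = v²/(2d) = 23.6111² / (2 × 78.000) = 557.484 / 156.000 = 3.5736 m/s².

Required deceleration ≈ 3.57 m/s²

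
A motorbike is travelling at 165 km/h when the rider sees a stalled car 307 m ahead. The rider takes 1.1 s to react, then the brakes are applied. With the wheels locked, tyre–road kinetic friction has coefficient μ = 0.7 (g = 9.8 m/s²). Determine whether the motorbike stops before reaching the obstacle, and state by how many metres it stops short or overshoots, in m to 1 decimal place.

Yes — it stops 103.5 m short of the obstacle

165 km/h ÷ 3.6 = 45.8333 m/s.
a = μg = 0.7 × 9.8 = 6.860 m/s².
Reaction distance = 45.8333 × 1.1 = 50.417 m.
Braking distance = v²/(2a) = 2100.691 / 13.720 = 153.112 m.
Total stopping distance = 50.417 + 153.112 = 203.529 m, vs 307 m available — it stops with 307 − 203.529 = 103.471 m to spare.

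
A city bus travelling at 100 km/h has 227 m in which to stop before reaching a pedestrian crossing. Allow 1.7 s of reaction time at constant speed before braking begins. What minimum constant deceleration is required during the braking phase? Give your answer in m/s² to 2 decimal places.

100 km/h ÷ 3.6 = 27.7778 m/s.
Distance covered during reaction = 27.7778 × 1.7 = 47.222 m.
Distance available for braking: 227 − 47.222 = 179.778 m.
v² = 2a·d ⇒ a = v²/(2d) = 27.7778² / (2 × 179.778) = 771.606 / 359.556 = 2.1460 m/s².

Required deceleration ≈ 2.15 m/s²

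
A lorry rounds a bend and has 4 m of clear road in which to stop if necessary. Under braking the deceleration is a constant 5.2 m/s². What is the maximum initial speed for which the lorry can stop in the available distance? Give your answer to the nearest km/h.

v²/(2a) = d ⇒ v = √(2 × 5.200 × 4) = √41.60 = 6.4498 m/s.
6.4498 m/s × 3.6 = 23.219 km/h.

Maximum speed ≈ 23 km/h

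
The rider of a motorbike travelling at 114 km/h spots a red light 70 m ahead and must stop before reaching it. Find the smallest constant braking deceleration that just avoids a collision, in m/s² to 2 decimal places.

114 km/h ÷ 3.6 = 31.6667 m/s.
v² = 2a·d ⇒ a = v²/(2d) = 31.6667² / (2 × 70.000) = 1002.780 / 140.000 = 7.1627 m/s².

Required deceleration ≈ 7.16 m/s²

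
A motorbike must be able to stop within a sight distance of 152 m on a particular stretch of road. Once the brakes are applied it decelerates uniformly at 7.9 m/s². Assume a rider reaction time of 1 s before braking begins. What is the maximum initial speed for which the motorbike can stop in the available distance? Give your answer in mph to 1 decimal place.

Stopping distance: v·t_r + v²/(2a) = 152 with t_r = 1 s and a = 7.900 m/s².
So v² + 15.800 v − 2401.60 = 0.
Positive root: v = −a·t_r + √((a·t_r)² + 2a·d) = −7.900 + √(62.410 + 2401.60) = 41.7388 m/s.
41.7388 m/s ÷ 0.44704 = 93.367 mph.

Maximum speed ≈ 93.4 mph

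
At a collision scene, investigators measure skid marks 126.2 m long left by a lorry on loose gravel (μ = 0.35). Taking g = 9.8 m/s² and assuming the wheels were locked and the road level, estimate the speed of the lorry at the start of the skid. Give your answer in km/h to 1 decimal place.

Deceleration a = μg = 0.35 × 9.8 = 3.430 m/s².
v = √(2a·d) = √(2 × 3.430 × 126.2) = √865.732 = 29.4233 m/s.
= 29.4233 × 3.6 = 105.924 km/h.

Initial speed ≈ 105.9 km/h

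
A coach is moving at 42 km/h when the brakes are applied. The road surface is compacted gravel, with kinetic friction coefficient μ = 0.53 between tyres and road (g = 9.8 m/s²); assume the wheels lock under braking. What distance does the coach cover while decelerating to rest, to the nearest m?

42 km/h ÷ 3.6 = 11.6667 m/s.
a = μg = 0.53 × 9.8 = 5.194 m/s².
Braking distance = v²/(2a) = 11.6667² / (2 × 5.194) = 136.112 / 10.388 = 13.103 m.

Braking distance ≈ 13 m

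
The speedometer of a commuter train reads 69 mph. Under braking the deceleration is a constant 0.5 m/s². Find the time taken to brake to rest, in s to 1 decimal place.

69 mph × 0.44704 = 30.8458 m/s.
Braking time = v/a = 30.8458 / 0.500 = 61.692 s.

Braking time ≈ 61.7 s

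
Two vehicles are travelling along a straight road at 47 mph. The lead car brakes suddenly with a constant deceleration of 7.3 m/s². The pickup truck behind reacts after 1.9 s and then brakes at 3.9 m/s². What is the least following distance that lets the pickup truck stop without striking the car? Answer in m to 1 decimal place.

47 mph × 0.44704 = 21.0109 m/s.
Leader travels v²/(2a_L) = 441.458 / 14.600 = 30.237 m before stopping.
Follower covers v·t_r = 21.0109 × 1.9 = 39.921 m while reacting, then v²/(2a_F) = 441.458 / 7.800 = 56.597 m while braking, for a total of 39.921 + 56.597 = 96.518 m.
Since a_F ≤ a_L and the follower starts braking later, the follower is never slower than the leader, so the closest approach is when both have stopped.
Minimum gap = 96.518 − 30.237 = 66.281 m.

Minimum gap ≈ 66.3 m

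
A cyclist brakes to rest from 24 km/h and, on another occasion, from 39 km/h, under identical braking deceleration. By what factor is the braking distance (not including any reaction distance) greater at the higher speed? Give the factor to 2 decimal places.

Braking distance d = v²/(2a), so with a fixed, d ∝ v².
Factor = (39/24)² = 1.6250² = 2.6406.

Factor ≈ 2.64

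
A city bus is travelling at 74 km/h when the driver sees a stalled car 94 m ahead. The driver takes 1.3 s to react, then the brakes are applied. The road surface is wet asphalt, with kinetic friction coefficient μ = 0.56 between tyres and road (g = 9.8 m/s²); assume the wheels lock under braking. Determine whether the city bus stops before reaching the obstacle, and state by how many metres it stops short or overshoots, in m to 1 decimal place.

Yes — it stops 28.8 m short of the obstacle

74 km/h ÷ 3.6 = 20.5556 m/s.
a = μg = 0.56 × 9.8 = 5.488 m/s².
Reaction distance = 20.5556 × 1.3 = 26.722 m.
Braking distance = v²/(2a) = 422.533 / 10.976 = 38.496 m.
Total stopping distance = 26.722 + 38.496 = 65.218 m, vs 94 m available — it stops with 94 − 65.218 = 28.782 m to spare.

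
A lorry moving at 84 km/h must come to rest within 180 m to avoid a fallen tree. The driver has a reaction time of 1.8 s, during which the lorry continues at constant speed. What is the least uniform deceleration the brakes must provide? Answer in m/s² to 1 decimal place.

Required deceleration ≈ 2.0 m/s²

84 km/h ÷ 3.6 = 23.3333 m/s.
Distance covered during reaction = 23.3333 × 1.8 = 42.000 m.
Distance available for braking: 180 − 42.000 = 138.000 m.
v² = 2a·d ⇒ a = v²/(2d) = 23.3333² / (2 × 138.000) = 544.443 / 276.000 = 1.9726 m/s².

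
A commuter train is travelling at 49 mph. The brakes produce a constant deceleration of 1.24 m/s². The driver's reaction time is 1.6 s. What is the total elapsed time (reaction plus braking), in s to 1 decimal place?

49 mph × 0.44704 = 21.9050 m/s.
Braking time = v/a = 21.9050 / 1.240 = 17.665 s.
Total = 1.6 + 17.665 = 19.265 s.

Total time ≈ 19.3 s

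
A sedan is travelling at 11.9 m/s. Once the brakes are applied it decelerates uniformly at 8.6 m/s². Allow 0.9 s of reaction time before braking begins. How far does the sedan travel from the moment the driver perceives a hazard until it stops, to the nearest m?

Total stopping distance ≈ 19 m

Reaction distance = v·t_r = 11.9000 × 0.9 = 10.710 m.
Braking distance = v²/(2a) = 11.9000² / (2 × 8.600) = 141.610 / 17.200 = 8.233 m.
Total = 10.710 + 8.233 = 18.943 m.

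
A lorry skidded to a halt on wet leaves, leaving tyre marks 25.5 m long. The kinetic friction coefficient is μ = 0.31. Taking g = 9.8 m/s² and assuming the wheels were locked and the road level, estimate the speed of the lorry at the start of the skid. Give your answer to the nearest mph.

Deceleration a = μg = 0.31 × 9.8 = 3.038 m/s².
v = √(2a·d) = √(2 × 3.038 × 25.5) = √154.938 = 12.4474 m/s.
= 12.4474 ÷ 0.44704 = 27.844 mph.

Initial speed ≈ 28 mph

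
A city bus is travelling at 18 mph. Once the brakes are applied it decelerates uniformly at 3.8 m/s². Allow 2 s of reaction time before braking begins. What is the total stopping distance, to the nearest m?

18 mph × 0.44704 = 8.0467 m/s.
Reaction distance = v·t_r = 8.0467 × 2 = 16.093 m.
Braking distance = v²/(2a) = 8.0467² / (2 × 3.800) = 64.749 / 7.600 = 8.520 m.
Total = 16.093 + 8.520 = 24.613 m.

Total stopping distance ≈ 25 m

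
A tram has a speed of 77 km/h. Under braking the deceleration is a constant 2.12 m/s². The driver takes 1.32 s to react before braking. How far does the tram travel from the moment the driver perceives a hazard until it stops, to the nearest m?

Total stopping distance ≈ 136 m

77 km/h ÷ 3.6 = 21.3889 m/s.
Reaction distance = v·t_r = 21.3889 × 1.32 = 28.233 m.
Braking distance = v²/(2a) = 21.3889² / (2 × 2.120) = 457.485 / 4.240 = 107.897 m.
Total = 28.233 + 107.897 = 136.130 m.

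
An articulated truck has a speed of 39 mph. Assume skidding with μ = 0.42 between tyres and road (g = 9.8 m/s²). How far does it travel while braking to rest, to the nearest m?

39 mph × 0.44704 = 17.4346 m/s.
a = μg = 0.42 × 9.8 = 4.116 m/s².
Braking distance = v²/(2a) = 17.4346² / (2 × 4.116) = 303.965 / 8.232 = 36.925 m.

Braking distance ≈ 37 m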